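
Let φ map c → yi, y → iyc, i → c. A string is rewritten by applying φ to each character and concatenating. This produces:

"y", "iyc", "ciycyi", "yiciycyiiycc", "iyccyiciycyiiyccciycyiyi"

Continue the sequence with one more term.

Rewriting the 24 symbols of iyccyiciycyiiyccciycyiyi one by one yields c iyc yi yi iyc c yi c iyc yi iyc c c iyc yi yi yi c iyc yi iyc c iyc c; concatenated:

ciycyiyiiyccyiciycyiiyccciycyiyiyiciycyiiycciycc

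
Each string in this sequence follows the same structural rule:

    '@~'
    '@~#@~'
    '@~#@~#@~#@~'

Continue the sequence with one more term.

s(k+1) = s(k)·#·s(k) — each term doubles the last with '#' between the halves.
Doubling @~#@~#@~#@~ with '#' between the halves:

@~#@~#@~#@~#@~#@~#@~#@~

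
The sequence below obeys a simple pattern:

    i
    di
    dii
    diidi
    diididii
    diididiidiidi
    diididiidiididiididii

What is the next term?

diididiidiididiididiidiididiidiidi

This is a Fibonacci-style word recurrence s(k) = s(k−1)·s(k−2): e.g. di·i = dii.
The next term joins diididiidiididiididii and diididiidiidi.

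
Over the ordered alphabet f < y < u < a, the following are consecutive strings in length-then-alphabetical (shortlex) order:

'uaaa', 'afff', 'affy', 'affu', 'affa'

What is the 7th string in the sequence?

Advancing 2 positions from affa through affa → afyf reaches term 7.

afyy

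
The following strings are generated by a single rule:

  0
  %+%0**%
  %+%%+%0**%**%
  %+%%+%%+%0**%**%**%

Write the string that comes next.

Each term wraps the previous one in %+% on the left and **% on the right.
Applying this once more to %+%%+%%+%0**%**%**%:

%+%%+%%+%%+%0**%**%**%**%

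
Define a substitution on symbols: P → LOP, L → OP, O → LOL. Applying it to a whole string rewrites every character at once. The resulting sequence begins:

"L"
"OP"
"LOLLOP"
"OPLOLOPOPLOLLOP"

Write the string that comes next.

Rewriting the 15 symbols of OPLOLOPOPLOLLOP one by one yields LOL LOP OP LOL OP LOL LOP LOL LOP OP LOL OP OP LOL LOP; concatenated:

LOLLOPOPLOLOPLOLLOPLOLLOPOPLOLOPOPLOLLOP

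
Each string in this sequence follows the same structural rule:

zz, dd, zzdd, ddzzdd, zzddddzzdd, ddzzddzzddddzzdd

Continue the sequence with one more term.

This is a Fibonacci-style word recurrence s(k) = s(k−2)·s(k−1): e.g. zz·dd = zzdd.
The next term joins zzddddzzdd and ddzzddzzddddzzdd.

zzddddzzddddzzddzzddddzzdd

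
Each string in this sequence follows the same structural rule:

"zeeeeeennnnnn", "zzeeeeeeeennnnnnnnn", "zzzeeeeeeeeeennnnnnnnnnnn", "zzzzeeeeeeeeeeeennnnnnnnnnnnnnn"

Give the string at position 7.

zzzzzzzeeeeeeeeeeeeeeeeeennnnnnnnnnnnnnnnnnnnnnnn

The n-th term is n-1 z's then 2n+2 e's then 3n n's, where the shown terms are n = 2, 3, 4, 5.
At n = 8 the blocks have lengths 7, 18, 24.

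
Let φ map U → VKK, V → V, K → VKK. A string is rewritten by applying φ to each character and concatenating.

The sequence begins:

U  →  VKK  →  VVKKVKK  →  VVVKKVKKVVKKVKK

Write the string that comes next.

Rewriting the 15 symbols of VVVKKVKKVVKKVKK one by one yields V V V VKK VKK V VKK VKK V V VKK VKK V VKK VKK; concatenated:

VVVVKKVKKVVKKVKKVVVKKVKKVVKKVKK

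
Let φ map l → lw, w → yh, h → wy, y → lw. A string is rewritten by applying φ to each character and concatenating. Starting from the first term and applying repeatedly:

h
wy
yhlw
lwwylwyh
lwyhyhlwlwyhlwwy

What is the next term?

Rewriting the 16 symbols of lwyhyhlwlwyhlwwy one by one yields lw yh lw wy lw wy lw yh lw yh lw wy lw yh yh lw; concatenated:

lwyhlwwylwwylwyhlwyhlwwylwyhyhlw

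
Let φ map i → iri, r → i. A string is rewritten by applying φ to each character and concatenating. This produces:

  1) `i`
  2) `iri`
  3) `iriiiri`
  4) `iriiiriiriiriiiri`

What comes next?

iriiiriiriiriiiriiriiiriiriiiriiriiriiiri

Replace each of the 17 characters of iriiiriiriiriiiri in place — iri i iri iri iri i iri iri i iri iri i iri iri iri i iri — and concatenate.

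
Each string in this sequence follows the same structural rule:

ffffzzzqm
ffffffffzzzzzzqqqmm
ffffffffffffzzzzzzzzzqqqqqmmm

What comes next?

Term n consists of 4n f's, followed by 3n z's, followed by 2n-1 q's, followed by n m's (n = 1, 2, …).
Setting n = 4 gives 16, 12, 7, 4 characters in each block.

ffffffffffffffffzzzzzzzzzzzzqqqqqqqmmmm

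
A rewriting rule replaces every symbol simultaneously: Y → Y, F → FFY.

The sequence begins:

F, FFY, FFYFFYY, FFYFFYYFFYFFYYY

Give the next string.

Replace each of the 15 characters of FFYFFYYFFYFFYYY in place — FFY FFY Y FFY FFY Y Y FFY FFY Y FFY FFY Y Y Y — and concatenate.

FFYFFYYFFYFFYYYFFYFFYYFFYFFYYYY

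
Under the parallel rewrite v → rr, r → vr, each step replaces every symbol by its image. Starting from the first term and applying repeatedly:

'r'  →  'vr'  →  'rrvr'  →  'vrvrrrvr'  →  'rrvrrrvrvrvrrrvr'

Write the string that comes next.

φ(rrvrrrvrvrvrrrvr) expands symbol-by-symbol to vr vr rr vr vr vr rr vr rr vr rr vr vr vr rr vr; joining the 16 pieces gives the next term.

vrvrrrvrvrvrrrvrrrvrrrvrvrvrrrvr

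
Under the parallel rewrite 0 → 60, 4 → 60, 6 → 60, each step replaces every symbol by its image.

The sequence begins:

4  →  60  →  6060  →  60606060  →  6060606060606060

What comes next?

Rewriting the 16 symbols of 6060606060606060 one by one yields 60 60 60 60 60 60 60 60 60 60 60 60 60 60 60 60; concatenated:

60606060606060606060606060606060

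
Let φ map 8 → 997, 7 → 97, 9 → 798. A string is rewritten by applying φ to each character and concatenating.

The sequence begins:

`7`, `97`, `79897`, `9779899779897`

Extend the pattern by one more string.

7989797798997798798979779899779897

φ(9779899779897) expands symbol-by-symbol to 798 97 97 798 997 798 798 97 97 798 997 798 97; joining the 13 pieces gives the next term.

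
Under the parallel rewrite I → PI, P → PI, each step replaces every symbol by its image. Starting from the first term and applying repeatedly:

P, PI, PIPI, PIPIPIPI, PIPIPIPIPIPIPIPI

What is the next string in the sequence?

Applying the rule to each of the 16 symbols of PIPIPIPIPIPIPIPI gives the pieces PI PI PI PI PI PI PI PI PI PI PI PI PI PI PI PI, which concatenate to the answer.

PIPIPIPIPIPIPIPIPIPIPIPIPIPIPIPI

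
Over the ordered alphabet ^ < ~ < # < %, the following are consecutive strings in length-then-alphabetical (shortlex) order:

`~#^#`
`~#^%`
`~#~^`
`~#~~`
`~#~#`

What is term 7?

~##^

Advancing 2 positions from ~#~# through ~#~# → ~#~% reaches term 7.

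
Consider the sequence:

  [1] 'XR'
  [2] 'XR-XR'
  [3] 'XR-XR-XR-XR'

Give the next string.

Every step duplicates the string with '-' between the halves.
Doubling XR-XR-XR-XR with '-' between the halves:

XR-XR-XR-XR-XR-XR-XR-XR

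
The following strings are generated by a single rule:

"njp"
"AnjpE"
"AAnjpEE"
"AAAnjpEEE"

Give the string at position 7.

AAAAAAnjpEEEEEE

s(k+1) = A·s(k)·E, so each term gains A as a prefix and E as a suffix.
From AAAnjpEEE, 3 further steps: AAAnjpEEE → AAAAnjpEEEE → AAAAAnjpEEEEE → (answer).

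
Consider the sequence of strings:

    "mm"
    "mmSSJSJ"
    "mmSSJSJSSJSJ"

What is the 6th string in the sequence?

The strings grow by a fixed suffix SSJSJ each time.
From mmSSJSJSSJSJ, 3 further steps: mmSSJSJSSJSJ → mmSSJSJSSJSJSSJSJ → mmSSJSJSSJSJSSJSJSSJSJ → (answer).

mmSSJSJSSJSJSSJSJSSJSJSSJSJ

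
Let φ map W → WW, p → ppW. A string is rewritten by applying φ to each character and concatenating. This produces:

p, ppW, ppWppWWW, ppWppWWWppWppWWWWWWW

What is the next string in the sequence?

Rewriting the 20 symbols of ppWppWWWppWppWWWWWWW one by one yields ppW ppW WW ppW ppW WW WW WW ppW ppW WW ppW ppW WW WW WW WW WW WW WW; concatenated:

ppWppWWWppWppWWWWWWWppWppWWWppWppWWWWWWWWWWWWWWW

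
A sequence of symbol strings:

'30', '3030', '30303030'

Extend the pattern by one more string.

s(k+1) = s(k)·s(k) — each term doubles the last.
Doubling 30303030:

3030303030303030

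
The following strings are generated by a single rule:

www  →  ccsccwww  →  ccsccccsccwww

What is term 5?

ccsccccsccccsccccsccwww

Each term is the previous one with ccscc prepended.
From ccsccccsccwww, 2 further steps: ccsccccsccwww → ccsccccsccccsccwww → (answer).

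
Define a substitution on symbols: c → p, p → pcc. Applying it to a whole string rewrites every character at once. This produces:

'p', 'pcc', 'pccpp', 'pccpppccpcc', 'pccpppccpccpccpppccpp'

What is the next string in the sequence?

Replace each of the 21 characters of pccpppccpccpccpppccpp in place — pcc p p pcc pcc pcc p p pcc p p pcc p p pcc pcc pcc p p pcc pcc — and concatenate.

pccpppccpccpccpppccpppccpppccpccpccpppccpcc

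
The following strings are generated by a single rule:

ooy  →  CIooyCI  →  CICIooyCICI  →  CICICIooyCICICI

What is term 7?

CICICICICICIooyCICICICICICI

s(k+1) = CI·s(k)·CI, so each term gains CI as a prefix and CI as a suffix.
From CICICIooyCICICI, 3 further steps: CICICIooyCICICI → CICICICIooyCICICICI → CICICICICIooyCICICICICI → (answer).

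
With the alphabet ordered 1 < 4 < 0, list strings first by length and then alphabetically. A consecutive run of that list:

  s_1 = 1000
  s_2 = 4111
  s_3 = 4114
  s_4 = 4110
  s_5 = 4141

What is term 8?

4101

Continuing the enumeration 3 steps past 4141: 4141 → 4144 → 4140 → (answer).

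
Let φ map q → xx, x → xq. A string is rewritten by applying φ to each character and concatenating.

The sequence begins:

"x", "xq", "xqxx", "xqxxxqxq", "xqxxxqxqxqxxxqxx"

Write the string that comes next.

Rewriting the 16 symbols of xqxxxqxqxqxxxqxx one by one yields xq xx xq xq xq xx xq xx xq xx xq xq xq xx xq xq; concatenated:

xqxxxqxqxqxxxqxxxqxxxqxqxqxxxqxq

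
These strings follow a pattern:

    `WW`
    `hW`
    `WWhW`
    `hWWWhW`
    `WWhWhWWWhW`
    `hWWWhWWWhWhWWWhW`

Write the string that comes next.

WWhWhWWWhWhWWWhWWWhWhWWWhW

Each term (from the third on) is the two preceding terms concatenated in order: term 3 = WW·hW = WWhW.
The next term joins WWhWhWWWhW and hWWWhWWWhWhWWWhW.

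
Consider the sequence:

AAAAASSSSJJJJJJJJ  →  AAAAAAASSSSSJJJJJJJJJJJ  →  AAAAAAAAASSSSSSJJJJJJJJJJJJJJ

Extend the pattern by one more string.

Each string has the form A^{2n+1} S^{n+2} J^{3n+2}, where the shown terms are n = 2, 3, 4.
Setting n = 5 gives 11, 7, 17 characters in each block.

AAAAAAAAAAASSSSSSSJJJJJJJJJJJJJJJJJ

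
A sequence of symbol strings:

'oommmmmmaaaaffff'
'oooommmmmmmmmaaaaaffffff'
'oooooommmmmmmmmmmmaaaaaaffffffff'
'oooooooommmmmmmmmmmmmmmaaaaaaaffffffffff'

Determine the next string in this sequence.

The n-th term is 2n-2 o's then 3n m's then n+2 a's then 2n f's, where the shown terms are n = 2, 3, 4, 5.
For the next term, n = 6, so the run lengths are 10, 18, 8, 12.

oooooooooommmmmmmmmmmmmmmmmmaaaaaaaaffffffffffff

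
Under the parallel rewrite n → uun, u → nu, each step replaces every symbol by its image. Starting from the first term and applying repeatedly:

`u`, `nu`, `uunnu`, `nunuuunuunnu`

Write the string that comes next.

Expanding nunuuunuunnu: n→uun, u→nu, n→uun, u→nu, u→nu, u→nu, n→uun, u→nu, u→nu, n→uun, n→uun, u→nu. Concatenated: uun nu uun nu nu nu uun nu nu uun uun nu.

uunnuuunnununuuunnunuuunuunnu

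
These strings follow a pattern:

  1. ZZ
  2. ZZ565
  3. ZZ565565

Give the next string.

Every step adds 565 to the end: s(k+1) = s(k)·565.
One more step from ZZ565565 gives the answer.

ZZ565565565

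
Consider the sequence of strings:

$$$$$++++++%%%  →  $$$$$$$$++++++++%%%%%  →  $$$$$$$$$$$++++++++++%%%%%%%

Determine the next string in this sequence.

$$$$$$$$$$$$$$++++++++++++%%%%%%%%%

Reading off run lengths: $ runs 5, 8, 11; + runs 6, 8, 10; % runs 3, 5, 7 — each is linear in n, where the shown terms are n = 2, 3, 4.
At n = 5 the blocks have lengths 14, 12, 9.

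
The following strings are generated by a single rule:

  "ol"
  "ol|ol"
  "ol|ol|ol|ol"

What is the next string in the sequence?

ol|ol|ol|ol|ol|ol|ol|ol

s(k+1) = s(k)·|·s(k) — each term doubles the last with '|' between the halves.
One more doubling of ol|ol|ol|ol gives the answer.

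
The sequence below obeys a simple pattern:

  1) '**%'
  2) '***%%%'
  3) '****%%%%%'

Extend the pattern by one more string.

Term n consists of n+1 *'s, followed by 2n-1 %'s (n = 1, 2, …).
At n = 4 the blocks have lengths 5, 7.

*****%%%%%%%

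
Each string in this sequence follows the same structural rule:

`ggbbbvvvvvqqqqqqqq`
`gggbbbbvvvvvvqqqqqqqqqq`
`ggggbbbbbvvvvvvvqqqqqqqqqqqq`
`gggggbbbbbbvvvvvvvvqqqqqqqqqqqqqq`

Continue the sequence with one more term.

Reading off run lengths: g runs 2, 3, 4, 5; b runs 3, 4, 5, 6; v runs 5, 6, 7, 8; q runs 8, 10, 12, 14 — each is linear in n, where the shown terms are n = 3, 4, 5, 6.
At n = 7 the blocks have lengths 6, 7, 9, 16.

ggggggbbbbbbbvvvvvvvvvqqqqqqqqqqqqqqqq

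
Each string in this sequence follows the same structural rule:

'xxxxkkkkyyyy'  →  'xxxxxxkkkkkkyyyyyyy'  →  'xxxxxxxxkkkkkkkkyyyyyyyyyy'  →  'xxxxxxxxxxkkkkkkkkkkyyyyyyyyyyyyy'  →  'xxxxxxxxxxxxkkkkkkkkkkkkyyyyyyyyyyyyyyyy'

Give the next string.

xxxxxxxxxxxxxxkkkkkkkkkkkkkkyyyyyyyyyyyyyyyyyyy

The n-th term is 2n x's then 2n k's then 3n-2 y's, where the shown terms are n = 2, 3, 4, 5, 6.
For the next term, n = 7, so the run lengths are 14, 14, 19.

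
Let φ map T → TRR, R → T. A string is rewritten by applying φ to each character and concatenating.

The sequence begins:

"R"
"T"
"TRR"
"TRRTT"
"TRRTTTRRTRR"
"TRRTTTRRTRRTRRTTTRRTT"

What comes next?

Rewriting the 21 symbols of TRRTTTRRTRRTRRTTTRRTT one by one yields TRR T T TRR TRR TRR T T TRR T T TRR T T TRR TRR TRR T T TRR TRR; concatenated:

TRRTTTRRTRRTRRTTTRRTTTRRTTTRRTRRTRRTTTRRTRR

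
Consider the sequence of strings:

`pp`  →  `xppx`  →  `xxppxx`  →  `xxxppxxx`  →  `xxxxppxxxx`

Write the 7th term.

Each term wraps the previous one in x on the left and x on the right.
From xxxxppxxxx, 2 further steps: xxxxppxxxx → xxxxxppxxxxx → (answer).

xxxxxxppxxxxxx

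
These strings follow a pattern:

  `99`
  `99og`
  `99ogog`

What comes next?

The strings grow by a fixed suffix og each time.
Applying this once more to 99ogog:

99ogogog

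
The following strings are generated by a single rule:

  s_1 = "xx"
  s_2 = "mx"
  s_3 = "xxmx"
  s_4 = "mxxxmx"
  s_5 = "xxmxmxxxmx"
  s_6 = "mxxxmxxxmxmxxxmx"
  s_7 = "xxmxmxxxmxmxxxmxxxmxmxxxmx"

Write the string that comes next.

From term 3 onward, concatenate the second-to-last term with the last: xx·mx = xxmx, mx·xxmx = mxxxmx, …
So term 8 is mxxxmxxxmxmxxxmx·xxmxmxxxmxmxxxmxxxmxmxxxmx.

mxxxmxxxmxmxxxmxxxmxmxxxmxmxxxmxxxmxmxxxmx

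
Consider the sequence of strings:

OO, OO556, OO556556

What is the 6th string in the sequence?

The strings grow by a fixed suffix 556 each time.
From OO556556, 3 further steps: OO556556 → OO556556556 → OO556556556556 → (answer).

OO556556556556556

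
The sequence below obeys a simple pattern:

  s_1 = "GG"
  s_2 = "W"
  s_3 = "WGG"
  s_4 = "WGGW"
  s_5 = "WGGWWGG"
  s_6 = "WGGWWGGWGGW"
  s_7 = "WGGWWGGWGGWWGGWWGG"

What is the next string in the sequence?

Each term (from the third on) is the previous term followed by the one before it: term 3 = W·GG = WGG.
So term 8 is WGGWWGGWGGWWGGWWGG·WGGWWGGWGGW.

WGGWWGGWGGWWGGWWGGWGGWWGGWGGW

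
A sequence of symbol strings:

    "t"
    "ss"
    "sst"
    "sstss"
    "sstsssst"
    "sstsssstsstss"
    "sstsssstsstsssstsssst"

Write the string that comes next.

sstsssstsstsssstsssstsstsssstsstss

From term 3 onward, concatenate the last term with the second-to-last: ss·t = sst, sst·ss = sstss, …
The next term joins sstsssstsstsssstsssst and sstsssstsstss.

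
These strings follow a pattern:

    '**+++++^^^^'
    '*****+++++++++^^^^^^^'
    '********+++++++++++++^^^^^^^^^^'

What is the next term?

Reading off run lengths: * runs 2, 5, 8; + runs 5, 9, 13; ^ runs 4, 7, 10 — each is linear in n (n = 1, 2, …).
Setting n = 4 gives 11, 17, 13 characters in each block.

***********+++++++++++++++++^^^^^^^^^^^^^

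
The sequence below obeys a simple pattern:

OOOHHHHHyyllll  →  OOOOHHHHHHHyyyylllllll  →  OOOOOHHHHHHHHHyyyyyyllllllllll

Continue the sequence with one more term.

The n-th term is n+2 O's then 2n+3 H's then 2n y's then 3n+1 l's (n = 1, 2, …).
At n = 4 the blocks have lengths 6, 11, 8, 13.

OOOOOOHHHHHHHHHHHyyyyyyyylllllllllllll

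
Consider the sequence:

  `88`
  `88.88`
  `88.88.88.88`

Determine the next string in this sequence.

s(k+1) = s(k)·.·s(k) — each term doubles the last with '.' between the halves.
One more doubling of 88.88.88.88 gives the answer.

88.88.88.88.88.88.88.88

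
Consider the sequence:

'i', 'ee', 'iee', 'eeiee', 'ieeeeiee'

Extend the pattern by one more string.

Each term (from the third on) is the two preceding terms concatenated in order: term 3 = i·ee = iee.
So term 6 is eeiee·ieeeeiee.

eeieeieeeeiee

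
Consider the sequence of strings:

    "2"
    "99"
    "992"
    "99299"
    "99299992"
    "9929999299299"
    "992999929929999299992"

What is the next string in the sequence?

9929999299299992999929929999299299

From term 3 onward, concatenate the last term with the second-to-last: 99·2 = 992, 992·99 = 99299, …
The next term joins 992999929929999299992 and 9929999299299.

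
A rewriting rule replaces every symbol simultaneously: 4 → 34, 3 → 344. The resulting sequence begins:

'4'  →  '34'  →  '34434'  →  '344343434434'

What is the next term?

34434343443434434344343434434

Rewriting each symbol of 344343434434: 3→344, 4→34, 4→34, 3→344, 4→34, 3→344, 4→34, 3→344, 4→34, 4→34, 3→344, 4→34, which concatenates to 344 34 34 344 34 344 34 344 34 34 344 34.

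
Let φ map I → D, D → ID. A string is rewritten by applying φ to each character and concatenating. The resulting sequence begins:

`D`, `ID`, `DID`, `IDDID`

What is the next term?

Apply φ to IDDID symbol by symbol: I→D, D→ID, D→ID, I→D, D→ID; joined: D ID ID D ID.

DIDIDDID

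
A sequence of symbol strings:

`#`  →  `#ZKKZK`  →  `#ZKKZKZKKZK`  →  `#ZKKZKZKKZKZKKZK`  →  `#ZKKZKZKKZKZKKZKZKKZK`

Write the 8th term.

The strings grow by a fixed suffix ZKKZK each time.
From #ZKKZKZKKZKZKKZKZKKZK, 3 further steps: #ZKKZKZKKZKZKKZKZKKZK → #ZKKZKZKKZKZKKZKZKKZKZKKZK → #ZKKZKZKKZKZKKZKZKKZKZKKZKZKKZK → (answer).

#ZKKZKZKKZKZKKZKZKKZKZKKZKZKKZKZKKZK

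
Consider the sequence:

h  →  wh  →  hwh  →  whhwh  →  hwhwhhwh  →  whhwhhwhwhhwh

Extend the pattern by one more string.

hwhwhhwhwhhwhhwhwhhwh

From term 3 onward, concatenate the second-to-last term with the last: h·wh = hwh, wh·hwh = whhwh, …
So term 7 is hwhwhhwh·whhwhhwhwhhwh.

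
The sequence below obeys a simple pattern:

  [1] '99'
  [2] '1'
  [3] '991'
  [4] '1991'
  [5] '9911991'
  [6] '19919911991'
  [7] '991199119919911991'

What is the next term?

19919911991991199119919911991

This is a Fibonacci-style word recurrence s(k) = s(k−2)·s(k−1): e.g. 99·1 = 991.
Continuing: 19919911991 · 991199119919911991 gives term 8.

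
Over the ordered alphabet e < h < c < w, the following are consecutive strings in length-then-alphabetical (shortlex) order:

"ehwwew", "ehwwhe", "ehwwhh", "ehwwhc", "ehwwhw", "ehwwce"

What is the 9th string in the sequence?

Stepping forward 3 times from ehwwce: ehwwce → ehwwch → ehwwcc, then the target.

ehwwcw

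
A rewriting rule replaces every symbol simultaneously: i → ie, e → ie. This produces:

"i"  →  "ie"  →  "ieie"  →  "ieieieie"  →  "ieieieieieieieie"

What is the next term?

Applying the rule to each of the 16 symbols of ieieieieieieieie gives the pieces ie ie ie ie ie ie ie ie ie ie ie ie ie ie ie ie, which concatenate to the answer.

ieieieieieieieieieieieieieieieie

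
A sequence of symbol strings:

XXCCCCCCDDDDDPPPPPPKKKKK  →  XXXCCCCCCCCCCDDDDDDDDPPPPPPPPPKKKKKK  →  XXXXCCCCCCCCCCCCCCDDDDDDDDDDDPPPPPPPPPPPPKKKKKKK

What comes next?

XXXXXCCCCCCCCCCCCCCCCCCDDDDDDDDDDDDDDPPPPPPPPPPPPPPPKKKKKKKK

Reading off run lengths: X runs 2, 3, 4; C runs 6, 10, 14; D runs 5, 8, 11; P runs 6, 9, 12; K runs 5, 6, 7 — each is linear in n, where the shown terms are n = 2, 3, 4.
For the next term, n = 5, so the run lengths are 5, 18, 14, 15, 8.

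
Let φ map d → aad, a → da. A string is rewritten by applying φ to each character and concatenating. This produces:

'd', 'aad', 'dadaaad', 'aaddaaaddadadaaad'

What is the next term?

Rewriting the 17 symbols of aaddaaaddadadaaad one by one yields da da aad aad da da da aad aad da aad da aad da da da aad; concatenated:

dadaaadaaddadadaaadaaddaaaddaaaddadadaaad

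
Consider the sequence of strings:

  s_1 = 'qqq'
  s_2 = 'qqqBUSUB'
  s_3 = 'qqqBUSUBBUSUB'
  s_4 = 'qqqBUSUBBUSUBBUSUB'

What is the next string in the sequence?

Every step adds BUSUB to the end: s(k+1) = s(k)·BUSUB.
Applying this once more to qqqBUSUBBUSUBBUSUB:

qqqBUSUBBUSUBBUSUBBUSUB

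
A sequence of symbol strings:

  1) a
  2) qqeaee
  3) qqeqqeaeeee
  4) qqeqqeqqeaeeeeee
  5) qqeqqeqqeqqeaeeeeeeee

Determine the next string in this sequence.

s(k+1) = qqe·s(k)·ee, so each term gains qqe as a prefix and ee as a suffix.
So the next term is qqe·qqeqqeqqeqqeaeeeeeeee·ee.

qqeqqeqqeqqeqqeaeeeeeeeeee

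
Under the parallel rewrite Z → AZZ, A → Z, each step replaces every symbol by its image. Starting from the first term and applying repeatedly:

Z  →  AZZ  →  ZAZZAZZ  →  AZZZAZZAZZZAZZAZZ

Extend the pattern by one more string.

Rewriting the 17 symbols of AZZZAZZAZZZAZZAZZ one by one yields Z AZZ AZZ AZZ Z AZZ AZZ Z AZZ AZZ AZZ Z AZZ AZZ Z AZZ AZZ; concatenated:

ZAZZAZZAZZZAZZAZZZAZZAZZAZZZAZZAZZZAZZAZZ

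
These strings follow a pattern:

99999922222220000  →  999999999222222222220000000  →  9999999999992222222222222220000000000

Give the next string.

99999999999999922222222222222222220000000000000

Term n consists of 3n 9's, followed by 4n-1 2's, followed by 3n-2 0's, where the shown terms are n = 2, 3, 4.
Setting n = 5 gives 15, 19, 13 characters in each block.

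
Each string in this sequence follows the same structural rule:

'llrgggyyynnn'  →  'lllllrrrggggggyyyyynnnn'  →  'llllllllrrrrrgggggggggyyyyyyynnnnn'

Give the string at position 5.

The n-th term is 3n-1 l's then 2n-1 r's then 3n g's then 2n+1 y's then n+2 n's (n = 1, 2, …).
At n = 5 the blocks have lengths 14, 9, 15, 11, 7.

llllllllllllllrrrrrrrrrgggggggggggggggyyyyyyyyyyynnnnnnn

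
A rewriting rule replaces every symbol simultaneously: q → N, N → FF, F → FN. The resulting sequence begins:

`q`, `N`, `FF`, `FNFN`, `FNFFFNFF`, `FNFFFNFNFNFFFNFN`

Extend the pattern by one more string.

φ(FNFFFNFNFNFFFNFN) expands symbol-by-symbol to FN FF FN FN FN FF FN FF FN FF FN FN FN FF FN FF; joining the 16 pieces gives the next term.

FNFFFNFNFNFFFNFFFNFFFNFNFNFFFNFF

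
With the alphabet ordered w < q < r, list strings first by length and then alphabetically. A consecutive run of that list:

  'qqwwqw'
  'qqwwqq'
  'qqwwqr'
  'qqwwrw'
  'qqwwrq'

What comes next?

qqwwrr

Treat qqwwrq as a base-3 numeral over the given alphabet and add one, carrying through any trailing r's.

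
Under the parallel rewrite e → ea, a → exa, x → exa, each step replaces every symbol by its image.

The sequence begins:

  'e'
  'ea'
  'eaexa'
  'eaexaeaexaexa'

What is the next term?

Replace each of the 13 characters of eaexaeaexaexa in place — ea exa ea exa exa ea exa ea exa exa ea exa exa — and concatenate.

eaexaeaexaexaeaexaeaexaexaeaexaexa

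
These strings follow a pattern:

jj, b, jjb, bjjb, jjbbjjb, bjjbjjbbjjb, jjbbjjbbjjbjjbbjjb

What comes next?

bjjbjjbbjjbjjbbjjbbjjbjjbbjjb

Each term (from the third on) is the two preceding terms concatenated in order: term 3 = jj·b = jjb.
So term 8 is bjjbjjbbjjb·jjbbjjbbjjbjjbbjjb.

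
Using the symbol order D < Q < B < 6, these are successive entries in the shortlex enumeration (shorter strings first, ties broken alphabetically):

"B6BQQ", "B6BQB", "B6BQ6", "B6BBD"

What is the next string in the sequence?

B6BBQ

Treat B6BBD as a base-4 numeral over the given alphabet and add one, carrying through any trailing 6's.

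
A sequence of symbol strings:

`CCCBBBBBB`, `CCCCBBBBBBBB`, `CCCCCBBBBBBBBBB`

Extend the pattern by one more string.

The n-th term is n C's then 2n B's, where the shown terms are n = 3, 4, 5.
For the next term, n = 6, so the run lengths are 6, 12.

CCCCCCBBBBBBBBBBBB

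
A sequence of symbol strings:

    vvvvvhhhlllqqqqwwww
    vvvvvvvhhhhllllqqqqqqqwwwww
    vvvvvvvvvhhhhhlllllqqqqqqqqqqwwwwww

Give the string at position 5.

Term n consists of 2n+3 v's, followed by n+2 h's, followed by n+2 l's, followed by 3n+1 q's, followed by n+3 w's (n = 1, 2, …).
For term 5, n = 5, so the run lengths are 13, 7, 7, 16, 8.

vvvvvvvvvvvvvhhhhhhhlllllllqqqqqqqqqqqqqqqqwwwwwwww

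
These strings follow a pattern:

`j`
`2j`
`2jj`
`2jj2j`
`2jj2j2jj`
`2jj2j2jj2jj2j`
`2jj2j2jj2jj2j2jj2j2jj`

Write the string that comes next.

This is a Fibonacci-style word recurrence s(k) = s(k−1)·s(k−2): e.g. 2j·j = 2jj.
Continuing: 2jj2j2jj2jj2j2jj2j2jj · 2jj2j2jj2jj2j gives term 8.

2jj2j2jj2jj2j2jj2j2jj2jj2j2jj2jj2j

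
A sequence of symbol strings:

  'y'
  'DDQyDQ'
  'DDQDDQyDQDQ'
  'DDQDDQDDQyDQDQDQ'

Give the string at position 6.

Every step adds DDQ to the front and DQ to the end of the previous string.
From DDQDDQDDQyDQDQDQ, 2 further steps: DDQDDQDDQyDQDQDQ → DDQDDQDDQDDQyDQDQDQDQ → (answer).

DDQDDQDDQDDQDDQyDQDQDQDQDQ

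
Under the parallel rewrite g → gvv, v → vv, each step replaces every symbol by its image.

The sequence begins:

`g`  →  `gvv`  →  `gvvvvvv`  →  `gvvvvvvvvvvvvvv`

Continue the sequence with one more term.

gvvvvvvvvvvvvvvvvvvvvvvvvvvvvvv

φ(gvvvvvvvvvvvvvv) expands symbol-by-symbol to gvv vv vv vv vv vv vv vv vv vv vv vv vv vv vv; joining the 15 pieces gives the next term.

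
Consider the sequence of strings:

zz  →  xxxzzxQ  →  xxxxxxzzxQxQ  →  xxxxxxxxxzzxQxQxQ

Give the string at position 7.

xxxxxxxxxxxxxxxxxxzzxQxQxQxQxQxQ

Every step adds xxx to the front and xQ to the end of the previous string.
From xxxxxxxxxzzxQxQxQ, 3 further steps: xxxxxxxxxzzxQxQxQ → xxxxxxxxxxxxzzxQxQxQxQ → xxxxxxxxxxxxxxxzzxQxQxQxQxQ → (answer).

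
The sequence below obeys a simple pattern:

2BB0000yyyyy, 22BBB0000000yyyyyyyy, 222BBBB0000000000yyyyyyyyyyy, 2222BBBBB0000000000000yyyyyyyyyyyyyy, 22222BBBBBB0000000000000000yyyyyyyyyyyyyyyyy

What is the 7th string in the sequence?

Term n consists of n-1 2's, followed by n B's, followed by 3n-2 0's, followed by 3n-1 y's, where the shown terms are n = 2, 3, 4, 5, 6.
For term 7, n = 8, so the run lengths are 7, 8, 22, 23.

2222222BBBBBBBB0000000000000000000000yyyyyyyyyyyyyyyyyyyyyyy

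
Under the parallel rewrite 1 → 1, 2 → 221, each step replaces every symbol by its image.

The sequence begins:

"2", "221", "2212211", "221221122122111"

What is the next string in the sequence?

Rewriting the 15 symbols of 221221122122111 one by one yields 221 221 1 221 221 1 1 221 221 1 221 221 1 1 1; concatenated:

2212211221221112212211221221111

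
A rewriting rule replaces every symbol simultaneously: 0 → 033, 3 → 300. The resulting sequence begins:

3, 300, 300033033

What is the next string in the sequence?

Apply φ to 300033033 symbol by symbol: 3→300, 0→033, 0→033, 0→033, 3→300, 3→300, 0→033, 3→300, 3→300; joined: 300 033 033 033 300 300 033 300 300.

300033033033300300033300300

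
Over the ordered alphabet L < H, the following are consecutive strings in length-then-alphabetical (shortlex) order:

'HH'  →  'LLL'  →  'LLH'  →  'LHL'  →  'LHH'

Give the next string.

HLL

Find the rightmost character of LHH below H, bump it to the next letter, and reset everything to its right to L.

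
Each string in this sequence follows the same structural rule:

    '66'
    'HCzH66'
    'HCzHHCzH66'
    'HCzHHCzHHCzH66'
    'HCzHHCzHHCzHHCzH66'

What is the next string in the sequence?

HCzHHCzHHCzHHCzHHCzH66

The strings grow by a fixed prefix HCzH each time.
One more step from HCzHHCzHHCzHHCzH66 gives the answer.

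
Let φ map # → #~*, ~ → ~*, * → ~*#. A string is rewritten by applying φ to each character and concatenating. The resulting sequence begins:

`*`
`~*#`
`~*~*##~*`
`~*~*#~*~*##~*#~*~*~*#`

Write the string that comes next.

~*~*#~*~*##~*~*~*#~*~*##~*#~*~*~*##~*~*~*#~*~*#~*~*##~*

Applying the rule to each of the 21 symbols of ~*~*#~*~*##~*#~*~*~*# gives the pieces ~* ~*# ~* ~*# #~* ~* ~*# ~* ~*# #~* #~* ~* ~*# #~* ~* ~*# ~* ~*# ~* ~*# #~*, which concatenate to the answer.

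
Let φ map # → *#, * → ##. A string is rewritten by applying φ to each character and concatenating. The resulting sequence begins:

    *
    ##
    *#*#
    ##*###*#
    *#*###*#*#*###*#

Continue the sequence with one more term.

φ(*#*###*#*#*###*#) expands symbol-by-symbol to ## *# ## *# *# *# ## *# ## *# ## *# *# *# ## *#; joining the 16 pieces gives the next term.

##*###*#*#*###*###*###*#*#*###*#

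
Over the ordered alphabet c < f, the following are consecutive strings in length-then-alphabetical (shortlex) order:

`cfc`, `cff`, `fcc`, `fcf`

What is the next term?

Find the rightmost character of fcf below f, bump it to the next letter, and reset everything to its right to c.

ffc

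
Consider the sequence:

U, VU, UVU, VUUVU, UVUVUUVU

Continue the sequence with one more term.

VUUVUUVUVUUVU

Each term (from the third on) is the two preceding terms concatenated in order: term 3 = U·VU = UVU.
The next term joins VUUVU and UVUVUUVU.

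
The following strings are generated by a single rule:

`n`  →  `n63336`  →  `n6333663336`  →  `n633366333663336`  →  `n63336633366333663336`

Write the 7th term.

Every step adds 63336 to the end: s(k+1) = s(k)·63336.
From n63336633366333663336, 2 further steps: n63336633366333663336 → n6333663336633366333663336 → (answer).

n633366333663336633366333663336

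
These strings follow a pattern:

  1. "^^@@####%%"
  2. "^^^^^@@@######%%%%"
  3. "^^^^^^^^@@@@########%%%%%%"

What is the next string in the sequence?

Each string has the form ^^{3n-1} @^{n+1} #^{2n+2} %^{2n} (n = 1, 2, …).
Setting n = 4 gives 11, 5, 10, 8 characters in each block.

^^^^^^^^^^^@@@@@##########%%%%%%%%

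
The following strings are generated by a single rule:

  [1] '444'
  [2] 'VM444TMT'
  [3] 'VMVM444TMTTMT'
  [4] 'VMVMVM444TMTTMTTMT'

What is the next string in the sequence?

Each term wraps the previous one in VM on the left and TMT on the right.
One more step from VMVMVM444TMTTMTTMT gives the answer.

VMVMVMVM444TMTTMTTMTTMT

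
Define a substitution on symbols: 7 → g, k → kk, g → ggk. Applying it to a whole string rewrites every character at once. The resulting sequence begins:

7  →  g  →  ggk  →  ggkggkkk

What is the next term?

ggkggkkkggkggkkkkkkk

Apply φ to ggkggkkk symbol by symbol: g→ggk, g→ggk, k→kk, g→ggk, g→ggk, k→kk, k→kk, k→kk; joined: ggk ggk kk ggk ggk kk kk kk.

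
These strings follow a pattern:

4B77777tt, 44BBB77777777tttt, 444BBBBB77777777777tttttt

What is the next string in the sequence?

The n-th term is n 4's then 2n-1 B's then 3n+2 7's then 2n t's (n = 1, 2, …).
For the next term, n = 4, so the run lengths are 4, 7, 14, 8.

4444BBBBBBB77777777777777tttttttt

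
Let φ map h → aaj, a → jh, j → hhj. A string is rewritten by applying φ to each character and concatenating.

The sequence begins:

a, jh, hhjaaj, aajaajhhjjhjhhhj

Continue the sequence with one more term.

Applying the rule to each of the 16 symbols of aajaajhhjjhjhhhj gives the pieces jh jh hhj jh jh hhj aaj aaj hhj hhj aaj hhj aaj aaj aaj hhj, which concatenate to the answer.

jhjhhhjjhjhhhjaajaajhhjhhjaajhhjaajaajaajhhj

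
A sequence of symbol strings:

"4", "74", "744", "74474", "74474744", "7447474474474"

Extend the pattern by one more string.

Each term (from the third on) is the previous term followed by the one before it: term 3 = 74·4 = 744.
Continuing: 7447474474474 · 74474744 gives term 7.

744747447447474474744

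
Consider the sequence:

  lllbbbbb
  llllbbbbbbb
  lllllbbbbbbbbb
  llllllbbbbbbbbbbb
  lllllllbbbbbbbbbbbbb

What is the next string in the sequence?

llllllllbbbbbbbbbbbbbbb

Term n consists of n+1 l's, followed by 2n+1 b's, where the shown terms are n = 2, 3, 4, 5, 6.
At n = 7 the blocks have lengths 8, 15.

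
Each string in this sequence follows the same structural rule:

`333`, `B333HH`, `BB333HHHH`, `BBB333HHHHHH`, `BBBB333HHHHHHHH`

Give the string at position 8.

BBBBBBB333HHHHHHHHHHHHHH

s(k+1) = B·s(k)·HH, so each term gains B as a prefix and HH as a suffix.
From BBBB333HHHHHHHH, 3 further steps: BBBB333HHHHHHHH → BBBBB333HHHHHHHHHH → BBBBBB333HHHHHHHHHHHH → (answer).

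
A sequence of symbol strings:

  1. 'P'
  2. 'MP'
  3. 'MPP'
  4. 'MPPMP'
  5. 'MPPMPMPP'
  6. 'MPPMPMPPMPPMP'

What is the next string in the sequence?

This is a Fibonacci-style word recurrence s(k) = s(k−1)·s(k−2): e.g. MP·P = MPP.
Continuing: MPPMPMPPMPPMP · MPPMPMPP gives term 7.

MPPMPMPPMPPMPMPPMPMPP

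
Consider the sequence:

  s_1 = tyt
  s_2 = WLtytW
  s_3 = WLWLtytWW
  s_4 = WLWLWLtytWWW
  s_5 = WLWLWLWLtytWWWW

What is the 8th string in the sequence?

s(k+1) = WL·s(k)·W, so each term gains WL as a prefix and W as a suffix.
From WLWLWLWLtytWWWW, 3 further steps: WLWLWLWLtytWWWW → WLWLWLWLWLtytWWWWW → WLWLWLWLWLWLtytWWWWWW → (answer).

WLWLWLWLWLWLWLtytWWWWWWW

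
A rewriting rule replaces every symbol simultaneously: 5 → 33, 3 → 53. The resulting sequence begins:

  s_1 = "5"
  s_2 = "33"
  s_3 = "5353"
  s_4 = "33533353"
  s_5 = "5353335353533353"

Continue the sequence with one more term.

33533353535333533353335353533353

Replace each of the 16 characters of 5353335353533353 in place — 33 53 33 53 53 53 33 53 33 53 33 53 53 53 33 53 — and concatenate.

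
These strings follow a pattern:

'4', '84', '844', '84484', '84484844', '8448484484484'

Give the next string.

Each term (from the third on) is the previous term followed by the one before it: term 3 = 84·4 = 844.
So term 7 is 8448484484484·84484844.

844848448448484484844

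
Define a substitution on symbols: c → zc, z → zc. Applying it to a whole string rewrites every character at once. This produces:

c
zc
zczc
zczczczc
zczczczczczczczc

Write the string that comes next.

Rewriting the 16 symbols of zczczczczczczczc one by one yields zc zc zc zc zc zc zc zc zc zc zc zc zc zc zc zc; concatenated:

zczczczczczczczczczczczczczczczc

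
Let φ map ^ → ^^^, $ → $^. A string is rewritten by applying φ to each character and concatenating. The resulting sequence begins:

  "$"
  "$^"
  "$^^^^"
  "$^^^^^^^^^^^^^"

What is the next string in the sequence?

Rewriting the 14 symbols of $^^^^^^^^^^^^^ one by one yields $^ ^^^ ^^^ ^^^ ^^^ ^^^ ^^^ ^^^ ^^^ ^^^ ^^^ ^^^ ^^^ ^^^; concatenated:

$^^^^^^^^^^^^^^^^^^^^^^^^^^^^^^^^^^^^^^^^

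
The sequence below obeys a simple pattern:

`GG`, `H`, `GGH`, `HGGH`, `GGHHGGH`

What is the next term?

From term 3 onward, concatenate the second-to-last term with the last: GG·H = GGH, H·GGH = HGGH, …
So term 6 is HGGH·GGHHGGH.

HGGHGGHHGGH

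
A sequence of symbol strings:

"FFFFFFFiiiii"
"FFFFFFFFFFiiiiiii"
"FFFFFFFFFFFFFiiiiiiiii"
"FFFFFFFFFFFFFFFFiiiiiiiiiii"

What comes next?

Reading off run lengths: F runs 7, 10, 13, 16; i runs 5, 7, 9, 11 — each is linear in n, where the shown terms are n = 2, 3, 4, 5.
Setting n = 6 gives 19, 13 characters in each block.

FFFFFFFFFFFFFFFFFFFiiiiiiiiiiiii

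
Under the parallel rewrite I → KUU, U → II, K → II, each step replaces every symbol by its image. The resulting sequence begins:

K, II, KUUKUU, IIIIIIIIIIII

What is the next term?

KUUKUUKUUKUUKUUKUUKUUKUUKUUKUUKUUKUU

Rewriting each symbol of IIIIIIIIIIII: I→KUU, I→KUU, I→KUU, I→KUU, I→KUU, I→KUU, I→KUU, I→KUU, I→KUU, I→KUU, I→KUU, I→KUU, which concatenates to KUU KUU KUU KUU KUU KUU KUU KUU KUU KUU KUU KUU.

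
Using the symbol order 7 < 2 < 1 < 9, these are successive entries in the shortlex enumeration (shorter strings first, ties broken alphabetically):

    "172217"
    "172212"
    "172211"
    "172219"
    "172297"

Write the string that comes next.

The successor of 172297 increments the rightmost position that isn't already 9 and resets every position after it to 7.

172292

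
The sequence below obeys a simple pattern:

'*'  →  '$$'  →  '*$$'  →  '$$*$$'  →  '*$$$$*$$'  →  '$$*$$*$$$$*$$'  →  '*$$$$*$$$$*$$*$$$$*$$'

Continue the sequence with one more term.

$$*$$*$$$$*$$*$$$$*$$$$*$$*$$$$*$$

Each term (from the third on) is the two preceding terms concatenated in order: term 3 = *·$$ = *$$.
The next term joins $$*$$*$$$$*$$ and *$$$$*$$$$*$$*$$$$*$$.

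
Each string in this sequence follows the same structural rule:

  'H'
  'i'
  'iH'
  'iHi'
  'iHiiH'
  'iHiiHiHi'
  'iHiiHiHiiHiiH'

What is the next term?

iHiiHiHiiHiiHiHiiHiHi

This is a Fibonacci-style word recurrence s(k) = s(k−1)·s(k−2): e.g. i·H = iH.
So term 8 is iHiiHiHiiHiiH·iHiiHiHi.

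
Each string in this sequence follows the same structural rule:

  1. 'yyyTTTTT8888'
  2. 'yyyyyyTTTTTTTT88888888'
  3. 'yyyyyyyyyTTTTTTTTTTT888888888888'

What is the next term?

yyyyyyyyyyyyTTTTTTTTTTTTTT8888888888888888

Reading off run lengths: y runs 3, 6, 9; T runs 5, 8, 11; 8 runs 4, 8, 12 — each is linear in n (n = 1, 2, …).
At n = 4 the blocks have lengths 12, 14, 16.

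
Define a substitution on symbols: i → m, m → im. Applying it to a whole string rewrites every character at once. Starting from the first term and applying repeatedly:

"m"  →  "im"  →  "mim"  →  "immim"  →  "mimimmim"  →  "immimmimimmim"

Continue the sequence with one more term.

Rewriting the 13 symbols of immimmimimmim one by one yields m im im m im im m im m im im m im; concatenated:

mimimmimimmimmimimmim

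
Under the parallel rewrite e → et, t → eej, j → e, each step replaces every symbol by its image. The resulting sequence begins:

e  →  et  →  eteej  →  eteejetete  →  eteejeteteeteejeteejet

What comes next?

φ(eteejeteteeteejeteejet) expands symbol-by-symbol to et eej et et e et eej et eej et et eej et et e et eej et et e et eej; joining the 22 pieces gives the next term.

eteejeteteeteejeteejeteteejeteteeteejeteteeteej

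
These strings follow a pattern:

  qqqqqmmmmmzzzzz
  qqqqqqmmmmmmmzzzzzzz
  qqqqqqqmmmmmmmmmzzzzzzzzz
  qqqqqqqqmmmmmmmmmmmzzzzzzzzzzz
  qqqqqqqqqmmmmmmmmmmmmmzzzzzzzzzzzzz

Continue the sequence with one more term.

qqqqqqqqqqmmmmmmmmmmmmmmmzzzzzzzzzzzzzzz

The n-th term is n+2 q's then 2n-1 m's then 2n-1 z's, where the shown terms are n = 3, 4, 5, 6, 7.
At n = 8 the blocks have lengths 10, 15, 15.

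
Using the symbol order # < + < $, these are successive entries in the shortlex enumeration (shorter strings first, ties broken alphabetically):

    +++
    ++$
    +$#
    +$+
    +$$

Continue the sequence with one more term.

Find the rightmost character of +$$ below $, bump it to the next letter, and reset everything to its right to #.

$##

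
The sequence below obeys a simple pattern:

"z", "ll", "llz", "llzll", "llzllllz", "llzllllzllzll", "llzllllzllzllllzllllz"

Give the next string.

llzllllzllzllllzllllzllzllllzllzll

This is a Fibonacci-style word recurrence s(k) = s(k−1)·s(k−2): e.g. ll·z = llz.
The next term joins llzllllzllzllllzllllz and llzllllzllzll.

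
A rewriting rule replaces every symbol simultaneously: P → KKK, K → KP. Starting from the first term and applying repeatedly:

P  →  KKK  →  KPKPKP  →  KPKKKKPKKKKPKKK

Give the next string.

Rewriting the 15 symbols of KPKKKKPKKKKPKKK one by one yields KP KKK KP KP KP KP KKK KP KP KP KP KKK KP KP KP; concatenated:

KPKKKKPKPKPKPKKKKPKPKPKPKKKKPKPKP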